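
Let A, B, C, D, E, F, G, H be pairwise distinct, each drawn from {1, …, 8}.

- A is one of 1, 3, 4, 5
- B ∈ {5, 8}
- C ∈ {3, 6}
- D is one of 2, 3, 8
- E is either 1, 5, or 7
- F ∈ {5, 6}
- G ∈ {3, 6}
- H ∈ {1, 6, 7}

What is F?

5

The 8 variables together cover exactly {1, 2, 3, 4, 5, 6, 7, 8} — 8 values for 8 variables — and 2 appears only in D's list, so D = 2.
The 7 still-open variables together cover exactly {1, 3, 4, 5, 6, 7, 8} — 7 values for 7 variables — and 4 appears only in A's list, so A = 4.
The 6 still-open variables together cover exactly {1, 3, 5, 6, 7, 8} — 6 values for 6 variables — and 8 appears only in B's list, so B = 8.
The 2 variables C and G are confined to {3, 6}, which locks those values in; drop them from F, H.
So F = 5.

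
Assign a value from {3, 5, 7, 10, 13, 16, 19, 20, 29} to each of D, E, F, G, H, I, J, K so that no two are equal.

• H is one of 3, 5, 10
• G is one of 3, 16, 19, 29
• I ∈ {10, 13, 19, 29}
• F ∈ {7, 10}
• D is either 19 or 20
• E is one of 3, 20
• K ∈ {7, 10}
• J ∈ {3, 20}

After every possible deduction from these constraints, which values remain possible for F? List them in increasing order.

7, 10

The 2 variables E and J are confined to {3, 20}, which locks those values in; drop them from D, G, H.
That leaves D = 19. So G, I can't be 19.
F and K between them cover only {7, 10} — a naked pair. Remove those values from H, I.
That leaves H = 5.
No further eliminations apply; F can still be any of 7, 10.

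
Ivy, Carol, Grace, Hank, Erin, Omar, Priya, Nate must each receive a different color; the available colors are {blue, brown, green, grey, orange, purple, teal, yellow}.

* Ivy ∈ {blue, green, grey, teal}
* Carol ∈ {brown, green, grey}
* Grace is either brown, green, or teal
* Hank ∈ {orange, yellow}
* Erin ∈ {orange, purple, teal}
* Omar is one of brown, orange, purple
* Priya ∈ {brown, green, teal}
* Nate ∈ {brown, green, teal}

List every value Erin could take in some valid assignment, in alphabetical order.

orange, purple

Among the 8 variables, blue fits only Ivy (and all 8 values in {blue, brown, green, grey, orange, purple, teal, yellow} must be used), so Ivy = blue.
Among the 7 still-open variables, grey fits only Carol (and all 7 values in {brown, green, grey, orange, purple, teal, yellow} must be used), so Carol = grey.
The 6 still-open variables together cover exactly {brown, green, orange, purple, teal, yellow} — 6 values for 6 variables — and yellow appears only in Hank's list, so Hank = yellow.
Grace, Priya, Nate between them cover only {brown, green, teal} — a naked triple. Remove those values from Erin, Omar.
No further eliminations apply; Erin can still be any of orange, purple.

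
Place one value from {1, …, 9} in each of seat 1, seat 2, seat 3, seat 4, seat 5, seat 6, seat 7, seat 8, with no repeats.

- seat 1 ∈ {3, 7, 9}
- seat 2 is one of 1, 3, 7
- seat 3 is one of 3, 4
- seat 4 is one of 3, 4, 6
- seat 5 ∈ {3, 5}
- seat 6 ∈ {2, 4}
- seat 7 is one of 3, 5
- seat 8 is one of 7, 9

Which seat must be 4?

seat 3

Among the 8 variables, 1 fits only seat 2 (and all 8 values in {1, 2, 3, 4, 5, 6, 7, 9} must be used), so seat 2 = 1.
The 7 still-open variables draw from only 7 values {2, 3, 4, 5, 6, 7, 9}, so each is used; only seat 6 can be 2, hence seat 6 = 2.
Among the 6 still-open variables, 6 fits only seat 4 (and all 6 values in {3, 4, 5, 6, 7, 9} must be used), so seat 4 = 6.
Among the 5 still-open variables, 4 fits only seat 3 (and all 5 values in {3, 4, 5, 7, 9} must be used), so seat 3 = 4.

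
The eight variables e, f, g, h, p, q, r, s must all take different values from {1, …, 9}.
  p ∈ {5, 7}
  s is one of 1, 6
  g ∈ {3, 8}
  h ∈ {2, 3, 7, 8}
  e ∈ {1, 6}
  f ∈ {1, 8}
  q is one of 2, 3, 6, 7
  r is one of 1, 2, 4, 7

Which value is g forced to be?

Among the 8 variables, 4 fits only r (and all 8 values in {1, 2, 3, 4, 5, 6, 7, 8} must be used), so r = 4.
The 7 still-open variables draw from only 7 values {1, 2, 3, 5, 6, 7, 8}, so each is used; only p can be 5, hence p = 5.
The 2 variables e and s are confined to {1, 6}, which locks those values in; drop them from f, q.
f must be 8 (only option left). Strike 8 from g, h.
So g = 3.

3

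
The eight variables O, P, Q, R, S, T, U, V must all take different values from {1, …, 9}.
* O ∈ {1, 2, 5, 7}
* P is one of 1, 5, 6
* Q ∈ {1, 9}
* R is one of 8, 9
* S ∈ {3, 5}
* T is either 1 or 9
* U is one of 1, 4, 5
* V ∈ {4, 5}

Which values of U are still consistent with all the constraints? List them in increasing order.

4, 5

The 2 variables Q and T are confined to {1, 9}, which locks those values in; drop them from O, P, R, U.
R has just one choice, so R = 8.
The 2 variables U and V are confined to {4, 5}, which locks those values in; drop them from O, P, S.
P must be 6 (only option left).
That leaves S = 3.
No further eliminations apply; U can still be any of 4, 5.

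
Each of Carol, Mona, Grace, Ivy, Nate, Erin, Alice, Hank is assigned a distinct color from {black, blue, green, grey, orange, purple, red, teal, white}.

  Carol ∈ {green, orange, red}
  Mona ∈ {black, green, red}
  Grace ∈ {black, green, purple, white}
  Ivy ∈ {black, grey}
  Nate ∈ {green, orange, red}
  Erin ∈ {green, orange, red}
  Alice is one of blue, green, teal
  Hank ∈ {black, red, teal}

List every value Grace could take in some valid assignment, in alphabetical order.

purple, white

The 3 variables Carol, Nate, Erin are confined to {green, orange, red}, which locks those values in; drop them from Mona, Grace, Alice, Hank.
Mona has just one choice, so Mona = black. Eliminate black elsewhere: Grace, Ivy, Hank.
Ivy's domain is down to {grey}, so Ivy = grey.
Hank has just one choice, so Hank = teal. Strike teal from Alice.
Alice must be blue (only option left).
No further eliminations apply; Grace can still be any of purple, white.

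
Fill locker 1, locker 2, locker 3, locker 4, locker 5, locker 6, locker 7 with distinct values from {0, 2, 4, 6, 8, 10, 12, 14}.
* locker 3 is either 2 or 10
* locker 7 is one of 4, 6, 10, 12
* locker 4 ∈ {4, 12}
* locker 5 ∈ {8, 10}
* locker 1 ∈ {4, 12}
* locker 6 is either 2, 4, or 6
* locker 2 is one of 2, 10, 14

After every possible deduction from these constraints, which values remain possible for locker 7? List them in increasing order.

6, 10

Among the 7 variables, 8 fits only locker 5 (and all 7 values in {2, 4, 6, 8, 10, 12, 14} must be used), so locker 5 = 8.
The 6 still-open variables draw from only 6 values {2, 4, 6, 10, 12, 14}, so each is used; only locker 2 can be 14, hence locker 2 = 14.
locker 1 and locker 4 between them cover only {4, 12} — a naked pair. Remove those values from locker 6, locker 7.
No further eliminations apply; locker 7 can still be any of 6, 10.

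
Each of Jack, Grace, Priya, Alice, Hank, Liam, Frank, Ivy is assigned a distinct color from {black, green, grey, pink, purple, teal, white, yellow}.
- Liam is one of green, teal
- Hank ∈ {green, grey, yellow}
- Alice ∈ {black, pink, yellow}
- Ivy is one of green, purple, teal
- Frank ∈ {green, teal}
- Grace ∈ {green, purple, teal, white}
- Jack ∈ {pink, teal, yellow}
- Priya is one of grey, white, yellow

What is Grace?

white

Among the 8 variables, black fits only Alice (and all 8 values in {black, green, grey, pink, purple, teal, white, yellow} must be used), so Alice = black.
The 7 still-open variables together cover exactly {green, grey, pink, purple, teal, white, yellow} — 7 values for 7 variables — and pink appears only in Jack's list, so Jack = pink.
Liam and Frank share exactly the 2 values {green, teal}; by pigeonhole those values go to them, so strike green, teal from Grace, Hank, Ivy.
Ivy's domain is down to {purple}, so Ivy = purple. Strike purple from Grace.
So Grace = white.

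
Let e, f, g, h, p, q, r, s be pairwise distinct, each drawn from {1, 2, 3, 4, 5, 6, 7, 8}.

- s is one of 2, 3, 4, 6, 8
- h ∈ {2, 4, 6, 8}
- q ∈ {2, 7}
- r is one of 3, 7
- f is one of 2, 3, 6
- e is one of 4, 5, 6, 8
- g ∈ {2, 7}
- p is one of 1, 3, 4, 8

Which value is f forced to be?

6

The 8 variables together cover exactly {1, 2, 3, 4, 5, 6, 7, 8} — 8 values for 8 variables — and 1 appears only in p's list, so p = 1.
The 7 still-open variables draw from only 7 values {2, 3, 4, 5, 6, 7, 8}, so each is used; only e can be 5, hence e = 5.
g and q share exactly the 2 values {2, 7}; by pigeonhole those values go to them, so strike 2, 7 from f, h, r, s.
r must be 3 (only option left). Eliminate 3 elsewhere: f, s.
So f = 6.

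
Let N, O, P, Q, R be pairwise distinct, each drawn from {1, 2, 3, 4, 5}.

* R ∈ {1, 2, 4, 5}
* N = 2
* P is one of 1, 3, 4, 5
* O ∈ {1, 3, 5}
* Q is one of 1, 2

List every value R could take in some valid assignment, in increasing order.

N must be 2 (only option left). Remove 2 from Q, R.
Q's domain is down to {1}, so Q = 1. Eliminate 1 elsewhere: O, P, R.
No further eliminations apply; R can still be any of 4, 5.

4, 5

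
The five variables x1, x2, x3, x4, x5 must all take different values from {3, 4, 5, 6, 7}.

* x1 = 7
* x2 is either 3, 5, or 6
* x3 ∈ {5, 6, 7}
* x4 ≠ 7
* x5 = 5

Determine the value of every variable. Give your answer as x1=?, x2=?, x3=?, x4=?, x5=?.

x1's domain is down to {7}, so x1 = 7. So x3 can't be 7.
x5 has just one choice, so x5 = 5. Eliminate 5 elsewhere: x2, x3, x4.
x3 must be 6 (only option left). Strike 6 from x2, x4.
x2 has just one choice, so x2 = 3. Remove 3 from x4.
That leaves x4 = 4.

x1=7, x2=3, x3=6, x4=4, x5=5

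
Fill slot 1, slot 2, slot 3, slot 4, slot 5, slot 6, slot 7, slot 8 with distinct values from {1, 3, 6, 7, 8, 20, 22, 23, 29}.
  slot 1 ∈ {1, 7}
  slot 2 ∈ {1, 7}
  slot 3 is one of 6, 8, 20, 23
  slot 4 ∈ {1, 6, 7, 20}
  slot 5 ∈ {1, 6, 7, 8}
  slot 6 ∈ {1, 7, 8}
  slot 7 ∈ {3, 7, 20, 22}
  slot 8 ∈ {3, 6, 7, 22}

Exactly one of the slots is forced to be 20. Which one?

slot 4

Among the 8 variables, 23 fits only slot 3 (and all 8 values in {1, 3, 6, 7, 8, 20, 22, 23} must be used), so slot 3 = 23.
slot 1 and slot 2 share exactly the 2 values {1, 7}; by pigeonhole those values go to them, so strike 1, 7 from slot 4, slot 5, slot 6, slot 7, slot 8.
That leaves slot 6 = 8. Eliminate 8 elsewhere: slot 5.
slot 5 has just one choice, so slot 5 = 6. Strike 6 from slot 4, slot 8.
So 20 goes to slot 4.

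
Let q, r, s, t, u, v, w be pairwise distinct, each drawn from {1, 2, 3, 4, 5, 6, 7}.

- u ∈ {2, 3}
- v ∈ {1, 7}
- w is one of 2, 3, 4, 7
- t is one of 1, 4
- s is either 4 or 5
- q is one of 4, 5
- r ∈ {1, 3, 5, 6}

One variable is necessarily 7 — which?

The 7 variables draw from only 7 values {1, 2, 3, 4, 5, 6, 7}, so each is used; only r can be 6, hence r = 6.
q and s between them cover only {4, 5} — a naked pair. Remove those values from t, w.
t must be 1 (only option left). Strike 1 from v.
So 7 goes to v.

v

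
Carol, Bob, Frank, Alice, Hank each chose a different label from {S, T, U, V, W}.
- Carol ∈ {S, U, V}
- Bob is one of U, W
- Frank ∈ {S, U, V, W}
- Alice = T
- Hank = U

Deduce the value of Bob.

Alice must be T (only option left).
Hank must be U (only option left). Eliminate U elsewhere: Carol, Bob, Frank.
So Bob = W.

W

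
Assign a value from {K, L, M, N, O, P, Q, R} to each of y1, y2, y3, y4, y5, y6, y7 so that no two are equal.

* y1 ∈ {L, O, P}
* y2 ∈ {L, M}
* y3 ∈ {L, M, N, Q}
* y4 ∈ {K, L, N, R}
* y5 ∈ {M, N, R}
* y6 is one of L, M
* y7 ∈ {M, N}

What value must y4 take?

y2 and y6 between them cover only {L, M} — a naked pair. Remove those values from y1, y3, y4, y5, y7.
y7's domain is down to {N}, so y7 = N. So y3, y4, y5 can't be N.
y3 has just one choice, so y3 = Q.
y5 has just one choice, so y5 = R. Strike R from y4.
So y4 = K.

K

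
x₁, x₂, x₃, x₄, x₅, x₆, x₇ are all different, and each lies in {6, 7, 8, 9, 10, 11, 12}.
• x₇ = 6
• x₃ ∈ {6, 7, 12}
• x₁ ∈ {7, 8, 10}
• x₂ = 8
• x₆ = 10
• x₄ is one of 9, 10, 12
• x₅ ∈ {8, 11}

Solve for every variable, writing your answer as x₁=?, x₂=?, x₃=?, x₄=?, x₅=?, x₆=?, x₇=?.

x₂ must be 8 (only option left). So x₁, x₅ can't be 8.
That leaves x₅ = 11.
x₆ must be 10 (only option left). So x₁, x₄ can't be 10.
x₇ must be 6 (only option left). Eliminate 6 elsewhere: x₃.
x₁ has just one choice, so x₁ = 7. Eliminate 7 elsewhere: x₃.
x₃'s domain is down to {12}, so x₃ = 12. Eliminate 12 elsewhere: x₄.
That leaves x₄ = 9.

x₁=7, x₂=8, x₃=12, x₄=9, x₅=11, x₆=10, x₇=6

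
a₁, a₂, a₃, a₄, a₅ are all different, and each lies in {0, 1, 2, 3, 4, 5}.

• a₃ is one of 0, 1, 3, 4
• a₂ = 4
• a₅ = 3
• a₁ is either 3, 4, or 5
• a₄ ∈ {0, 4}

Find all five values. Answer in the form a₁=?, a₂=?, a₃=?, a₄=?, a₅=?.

a₁=5, a₂=4, a₃=1, a₄=0, a₅=3

a₂ must be 4 (only option left). Strike 4 from a₁, a₃, a₄.
a₄'s domain is down to {0}, so a₄ = 0. So a₃ can't be 0.
That leaves a₅ = 3. Strike 3 from a₁, a₃.
a₁ must be 5 (only option left).
a₃'s domain is down to {1}, so a₃ = 1.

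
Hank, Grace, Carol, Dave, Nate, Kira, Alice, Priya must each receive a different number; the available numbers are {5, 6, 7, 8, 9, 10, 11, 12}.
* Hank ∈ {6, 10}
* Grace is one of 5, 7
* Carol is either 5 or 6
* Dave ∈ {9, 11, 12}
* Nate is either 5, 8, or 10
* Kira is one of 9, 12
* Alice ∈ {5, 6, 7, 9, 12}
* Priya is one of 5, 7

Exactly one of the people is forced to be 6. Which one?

Among the 8 variables, 8 fits only Nate (and all 8 values in {5, 6, 7, 8, 9, 10, 11, 12} must be used), so Nate = 8.
The 7 still-open variables draw from only 7 values {5, 6, 7, 9, 10, 11, 12}, so each is used; only Hank can be 10, hence Hank = 10.
The 6 still-open variables draw from only 6 values {5, 6, 7, 9, 11, 12}, so each is used; only Dave can be 11, hence Dave = 11.
Grace and Priya share exactly the 2 values {5, 7}; by pigeonhole those values go to them, so strike 5, 7 from Carol, Alice.
So 6 goes to Carol.

Carol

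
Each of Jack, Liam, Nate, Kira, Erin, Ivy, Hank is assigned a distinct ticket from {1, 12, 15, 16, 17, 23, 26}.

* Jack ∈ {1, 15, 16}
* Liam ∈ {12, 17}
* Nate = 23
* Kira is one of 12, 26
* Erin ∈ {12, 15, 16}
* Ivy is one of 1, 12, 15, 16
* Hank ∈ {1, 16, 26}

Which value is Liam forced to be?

17

Nate must be 23 (only option left).
Among the 6 still-open variables, 17 fits only Liam (and all 6 values in {1, 12, 15, 16, 17, 26} must be used), so Liam = 17.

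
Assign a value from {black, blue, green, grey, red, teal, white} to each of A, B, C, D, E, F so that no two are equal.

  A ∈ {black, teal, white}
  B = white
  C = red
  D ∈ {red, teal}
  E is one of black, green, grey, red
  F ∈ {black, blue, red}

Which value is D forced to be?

B's domain is down to {white}, so B = white. Eliminate white elsewhere: A.
C must be red (only option left). Remove red from D, E, F.
So D = teal.

teal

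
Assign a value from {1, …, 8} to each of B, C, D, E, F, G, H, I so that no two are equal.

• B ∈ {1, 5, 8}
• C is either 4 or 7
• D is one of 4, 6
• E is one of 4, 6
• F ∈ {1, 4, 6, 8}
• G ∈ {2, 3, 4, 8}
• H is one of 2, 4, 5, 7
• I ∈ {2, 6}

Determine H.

5

The 8 variables together cover exactly {1, 2, 3, 4, 5, 6, 7, 8} — 8 values for 8 variables — and 3 appears only in G's list, so G = 3.
D and E between them cover only {4, 6} — a naked pair. Remove those values from C, F, H, I.
C has just one choice, so C = 7. Strike 7 from H.
I's domain is down to {2}, so I = 2. Remove 2 from H.
So H = 5.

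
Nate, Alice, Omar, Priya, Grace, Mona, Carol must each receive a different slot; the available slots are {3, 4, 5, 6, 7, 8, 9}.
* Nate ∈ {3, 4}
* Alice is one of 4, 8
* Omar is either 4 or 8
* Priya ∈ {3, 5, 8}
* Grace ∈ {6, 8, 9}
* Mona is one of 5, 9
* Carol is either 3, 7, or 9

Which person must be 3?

Among the 7 variables, 6 fits only Grace (and all 7 values in {3, 4, 5, 6, 7, 8, 9} must be used), so Grace = 6.
The 6 still-open variables draw from only 6 values {3, 4, 5, 7, 8, 9}, so each is used; only Carol can be 7, hence Carol = 7.
The 5 still-open variables together cover exactly {3, 4, 5, 8, 9} — 5 values for 5 variables — and 9 appears only in Mona's list, so Mona = 9.
The 4 still-open variables draw from only 4 values {3, 4, 5, 8}, so each is used; only Priya can be 5, hence Priya = 5.
Among the 3 still-open variables, 3 fits only Nate (and all 3 values in {3, 4, 8} must be used), so Nate = 3.

Nate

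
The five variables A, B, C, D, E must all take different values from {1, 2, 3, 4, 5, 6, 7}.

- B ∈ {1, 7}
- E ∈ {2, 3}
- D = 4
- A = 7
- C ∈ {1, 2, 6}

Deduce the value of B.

A has just one choice, so A = 7. Eliminate 7 elsewhere: B.
So B = 1.

1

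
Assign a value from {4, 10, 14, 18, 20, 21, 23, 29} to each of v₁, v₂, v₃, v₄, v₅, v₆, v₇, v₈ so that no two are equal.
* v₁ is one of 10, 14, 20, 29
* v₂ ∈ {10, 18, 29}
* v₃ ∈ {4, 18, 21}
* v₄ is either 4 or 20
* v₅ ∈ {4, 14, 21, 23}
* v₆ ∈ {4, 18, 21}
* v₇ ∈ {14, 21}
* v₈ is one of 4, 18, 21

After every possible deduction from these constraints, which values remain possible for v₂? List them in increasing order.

10, 29

The 8 variables together cover exactly {4, 10, 14, 18, 20, 21, 23, 29} — 8 values for 8 variables — and 23 appears only in v₅'s list, so v₅ = 23.
v₃, v₆, v₈ share exactly the 3 values {4, 18, 21}; by pigeonhole those values go to them, so strike 4, 18, 21 from v₂, v₄, v₇.
That leaves v₄ = 20. Strike 20 from v₁.
v₇ must be 14 (only option left). So v₁ can't be 14.
No further eliminations apply; v₂ can still be any of 10, 29.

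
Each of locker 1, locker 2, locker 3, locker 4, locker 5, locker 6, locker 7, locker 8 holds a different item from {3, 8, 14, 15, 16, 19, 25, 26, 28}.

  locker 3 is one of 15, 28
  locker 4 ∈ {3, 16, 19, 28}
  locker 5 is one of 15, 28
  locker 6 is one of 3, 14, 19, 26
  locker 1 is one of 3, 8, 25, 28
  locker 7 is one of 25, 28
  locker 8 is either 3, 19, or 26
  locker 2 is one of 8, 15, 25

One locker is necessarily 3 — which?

locker 1

locker 3 and locker 5 between them cover only {15, 28} — a naked pair. Remove those values from locker 1, locker 2, locker 4, locker 7.
locker 7 must be 25 (only option left). Strike 25 from locker 1, locker 2.
locker 2 has just one choice, so locker 2 = 8. So locker 1 can't be 8.
So 3 goes to locker 1.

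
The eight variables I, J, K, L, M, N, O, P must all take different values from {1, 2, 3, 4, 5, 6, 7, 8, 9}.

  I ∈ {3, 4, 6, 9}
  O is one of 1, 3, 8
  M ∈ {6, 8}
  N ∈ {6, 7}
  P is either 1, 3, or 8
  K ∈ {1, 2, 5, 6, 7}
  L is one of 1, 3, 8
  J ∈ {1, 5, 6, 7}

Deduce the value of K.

2

L, O, P share exactly the 3 values {1, 3, 8}; by pigeonhole those values go to them, so strike 1, 3, 8 from I, J, K, M.
That leaves M = 6. Remove 6 from I, J, K, N.
N must be 7 (only option left). Strike 7 from J, K.
J's domain is down to {5}, so J = 5. Eliminate 5 elsewhere: K.
So K = 2.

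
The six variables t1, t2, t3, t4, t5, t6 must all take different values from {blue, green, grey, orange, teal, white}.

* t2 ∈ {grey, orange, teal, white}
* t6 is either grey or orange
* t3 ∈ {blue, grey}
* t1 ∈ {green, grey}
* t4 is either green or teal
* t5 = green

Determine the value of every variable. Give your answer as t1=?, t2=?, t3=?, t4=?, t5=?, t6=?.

t1=grey, t2=white, t3=blue, t4=teal, t5=green, t6=orange

t5 has just one choice, so t5 = green. So t1, t4 can't be green.
t1 must be grey (only option left). Eliminate grey elsewhere: t2, t3, t6.
t3 must be blue (only option left).
t4's domain is down to {teal}, so t4 = teal. Strike teal from t2.
t6's domain is down to {orange}, so t6 = orange. Strike orange from t2.
t2 has just one choice, so t2 = white.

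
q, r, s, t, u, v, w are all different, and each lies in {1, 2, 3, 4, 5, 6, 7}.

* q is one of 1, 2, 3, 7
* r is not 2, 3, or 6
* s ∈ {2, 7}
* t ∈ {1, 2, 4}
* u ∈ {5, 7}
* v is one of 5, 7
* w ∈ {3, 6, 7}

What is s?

2

The 7 variables draw from only 7 values {1, 2, 3, 4, 5, 6, 7}, so each is used; only w can be 6, hence w = 6.
Among the 6 still-open variables, 3 fits only q (and all 6 values in {1, 2, 3, 4, 5, 7} must be used), so q = 3.
The 2 variables u and v are confined to {5, 7}, which locks those values in; drop them from r, s.
So s = 2.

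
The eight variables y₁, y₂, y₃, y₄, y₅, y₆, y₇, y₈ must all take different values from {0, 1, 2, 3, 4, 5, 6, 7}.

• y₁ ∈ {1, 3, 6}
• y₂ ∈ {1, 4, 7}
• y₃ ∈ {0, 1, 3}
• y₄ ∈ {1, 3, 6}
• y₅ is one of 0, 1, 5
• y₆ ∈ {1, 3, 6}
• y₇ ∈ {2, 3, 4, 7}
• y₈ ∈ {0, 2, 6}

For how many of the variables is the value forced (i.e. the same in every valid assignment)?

3

The 8 variables draw from only 8 values {0, 1, 2, 3, 4, 5, 6, 7}, so each is used; only y₅ can be 5, hence y₅ = 5.
y₁, y₄, y₆ share exactly the 3 values {1, 3, 6}; by pigeonhole those values go to them, so strike 1, 3, 6 from y₂, y₃, y₇, y₈.
y₃ has just one choice, so y₃ = 0. Eliminate 0 elsewhere: y₈.
y₈ must be 2 (only option left). So y₇ can't be 2.
Determined: y₃=0, y₅=5, y₈=2. The other variables each still have more than one consistent value. That makes 3.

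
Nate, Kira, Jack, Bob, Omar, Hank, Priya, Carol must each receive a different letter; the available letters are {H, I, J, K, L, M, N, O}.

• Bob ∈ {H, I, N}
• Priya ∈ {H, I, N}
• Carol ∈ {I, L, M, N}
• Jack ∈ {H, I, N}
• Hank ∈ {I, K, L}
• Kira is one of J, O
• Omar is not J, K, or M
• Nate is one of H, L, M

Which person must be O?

Omar

The 8 variables draw from only 8 values {H, I, J, K, L, M, N, O}, so each is used; only Kira can be J, hence Kira = J.
Among the 7 still-open variables, K fits only Hank (and all 7 values in {H, I, K, L, M, N, O} must be used), so Hank = K.
The 6 still-open variables together cover exactly {H, I, L, M, N, O} — 6 values for 6 variables — and O appears only in Omar's list, so Omar = O.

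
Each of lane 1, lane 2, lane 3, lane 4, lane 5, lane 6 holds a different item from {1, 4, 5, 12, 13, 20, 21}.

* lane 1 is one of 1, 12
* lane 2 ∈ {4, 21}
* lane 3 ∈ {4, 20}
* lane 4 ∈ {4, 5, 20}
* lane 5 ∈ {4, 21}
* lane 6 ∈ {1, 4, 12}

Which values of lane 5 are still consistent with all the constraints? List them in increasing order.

Among the 6 variables, 5 fits only lane 4 (and all 6 values in {1, 4, 5, 12, 20, 21} must be used), so lane 4 = 5.
The 5 still-open variables together cover exactly {1, 4, 12, 20, 21} — 5 values for 5 variables — and 20 appears only in lane 3's list, so lane 3 = 20.
lane 2 and lane 5 share exactly the 2 values {4, 21}; by pigeonhole those values go to them, so strike 4, 21 from lane 6.
No further eliminations apply; lane 5 can still be any of 4, 21.

4, 21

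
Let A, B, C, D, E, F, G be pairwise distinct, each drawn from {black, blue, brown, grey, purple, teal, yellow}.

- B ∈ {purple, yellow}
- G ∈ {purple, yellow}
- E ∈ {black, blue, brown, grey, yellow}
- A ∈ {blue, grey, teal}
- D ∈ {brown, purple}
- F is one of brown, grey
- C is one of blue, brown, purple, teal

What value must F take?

grey

Among the 7 variables, black fits only E (and all 7 values in {black, blue, brown, grey, purple, teal, yellow} must be used), so E = black.
B and G between them cover only {purple, yellow} — a naked pair. Remove those values from C, D.
D's domain is down to {brown}, so D = brown. Strike brown from C, F.
So F = grey.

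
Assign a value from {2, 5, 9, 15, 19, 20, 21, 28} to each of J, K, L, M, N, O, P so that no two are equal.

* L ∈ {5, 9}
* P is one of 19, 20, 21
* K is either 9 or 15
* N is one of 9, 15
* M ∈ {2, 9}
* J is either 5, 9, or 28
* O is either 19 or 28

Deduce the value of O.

The 2 variables K and N are confined to {9, 15}, which locks those values in; drop them from J, L, M.
That leaves L = 5. Eliminate 5 elsewhere: J.
That leaves M = 2.
J has just one choice, so J = 28. Remove 28 from O.
So O = 19.

19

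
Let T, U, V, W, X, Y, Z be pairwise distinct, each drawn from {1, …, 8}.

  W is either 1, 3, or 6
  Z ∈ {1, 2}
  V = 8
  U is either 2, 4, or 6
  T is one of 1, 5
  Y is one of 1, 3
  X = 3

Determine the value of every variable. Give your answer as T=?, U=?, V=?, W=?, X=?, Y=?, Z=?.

V has just one choice, so V = 8.
X has just one choice, so X = 3. So W, Y can't be 3.
Y's domain is down to {1}, so Y = 1. Strike 1 from T, W, Z.
Z's domain is down to {2}, so Z = 2. Eliminate 2 elsewhere: U.
T's domain is down to {5}, so T = 5.
W's domain is down to {6}, so W = 6. Strike 6 from U.
U has just one choice, so U = 4.

T=5, U=4, V=8, W=6, X=3, Y=1, Z=2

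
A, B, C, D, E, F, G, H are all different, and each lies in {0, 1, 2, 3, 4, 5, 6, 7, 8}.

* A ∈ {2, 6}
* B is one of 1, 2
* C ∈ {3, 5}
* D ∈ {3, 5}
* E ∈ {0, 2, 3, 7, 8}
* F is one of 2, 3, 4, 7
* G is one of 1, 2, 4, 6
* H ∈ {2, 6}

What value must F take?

The 2 variables A and H are confined to {2, 6}, which locks those values in; drop them from B, E, F, G.
B has just one choice, so B = 1. So G can't be 1.
G's domain is down to {4}, so G = 4. Strike 4 from F.
C and D share exactly the 2 values {3, 5}; by pigeonhole those values go to them, so strike 3, 5 from E, F.
So F = 7.

7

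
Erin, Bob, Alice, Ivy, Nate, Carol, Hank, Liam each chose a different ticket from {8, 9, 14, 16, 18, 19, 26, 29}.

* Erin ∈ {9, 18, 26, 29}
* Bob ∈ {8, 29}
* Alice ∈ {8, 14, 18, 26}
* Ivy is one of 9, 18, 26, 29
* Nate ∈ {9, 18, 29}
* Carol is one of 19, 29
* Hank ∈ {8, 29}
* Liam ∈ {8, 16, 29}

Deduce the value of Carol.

Among the 8 variables, 14 fits only Alice (and all 8 values in {8, 9, 14, 16, 18, 19, 26, 29} must be used), so Alice = 14.
The 7 still-open variables together cover exactly {8, 9, 16, 18, 19, 26, 29} — 7 values for 7 variables — and 16 appears only in Liam's list, so Liam = 16.
The 6 still-open variables together cover exactly {8, 9, 18, 19, 26, 29} — 6 values for 6 variables — and 19 appears only in Carol's list, so Carol = 19.

19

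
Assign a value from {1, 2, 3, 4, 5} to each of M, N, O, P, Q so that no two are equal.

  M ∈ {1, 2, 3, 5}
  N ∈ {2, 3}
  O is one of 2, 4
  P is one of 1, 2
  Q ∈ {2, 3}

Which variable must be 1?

P

Among the 5 variables, 4 fits only O (and all 5 values in {1, 2, 3, 4, 5} must be used), so O = 4.
The 4 still-open variables draw from only 4 values {1, 2, 3, 5}, so each is used; only M can be 5, hence M = 5.
Among the 3 still-open variables, 1 fits only P (and all 3 values in {1, 2, 3} must be used), so P = 1.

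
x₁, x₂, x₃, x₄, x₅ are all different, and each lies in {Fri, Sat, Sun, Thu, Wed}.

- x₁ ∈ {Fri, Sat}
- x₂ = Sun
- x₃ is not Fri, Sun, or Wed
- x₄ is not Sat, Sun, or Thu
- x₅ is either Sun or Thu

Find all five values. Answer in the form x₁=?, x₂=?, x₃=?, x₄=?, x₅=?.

x₁=Fri, x₂=Sun, x₃=Sat, x₄=Wed, x₅=Thu

x₂'s domain is down to {Sun}, so x₂ = Sun. Eliminate Sun elsewhere: x₅.
That leaves x₅ = Thu. Eliminate Thu elsewhere: x₃.
That leaves x₃ = Sat. Strike Sat from x₁.
x₁ must be Fri (only option left). Eliminate Fri elsewhere: x₄.
x₄ has just one choice, so x₄ = Wed.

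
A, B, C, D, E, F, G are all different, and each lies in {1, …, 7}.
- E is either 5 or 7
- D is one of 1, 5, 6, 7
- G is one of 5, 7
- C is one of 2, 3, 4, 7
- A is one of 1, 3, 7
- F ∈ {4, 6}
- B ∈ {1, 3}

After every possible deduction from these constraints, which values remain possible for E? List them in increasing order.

5, 7

The 7 variables together cover exactly {1, 2, 3, 4, 5, 6, 7} — 7 values for 7 variables — and 2 appears only in C's list, so C = 2.
Among the 6 still-open variables, 4 fits only F (and all 6 values in {1, 3, 4, 5, 6, 7} must be used), so F = 4.
The 5 still-open variables draw from only 5 values {1, 3, 5, 6, 7}, so each is used; only D can be 6, hence D = 6.
E and G between them cover only {5, 7} — a naked pair. Remove those values from A.
No further eliminations apply; E can still be any of 5, 7.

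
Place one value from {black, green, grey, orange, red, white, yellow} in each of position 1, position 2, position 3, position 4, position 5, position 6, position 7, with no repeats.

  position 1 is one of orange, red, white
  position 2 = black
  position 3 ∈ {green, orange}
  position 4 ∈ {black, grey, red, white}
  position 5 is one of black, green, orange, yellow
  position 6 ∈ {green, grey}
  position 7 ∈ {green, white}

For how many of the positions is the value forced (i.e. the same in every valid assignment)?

2

position 2's domain is down to {black}, so position 2 = black. So position 4, position 5 can't be black.
Among the 6 still-open variables, yellow fits only position 5 (and all 6 values in {green, grey, orange, red, white, yellow} must be used), so position 5 = yellow.
Determined: position 2=black, position 5=yellow. The other positions each still have more than one consistent value. That makes 2.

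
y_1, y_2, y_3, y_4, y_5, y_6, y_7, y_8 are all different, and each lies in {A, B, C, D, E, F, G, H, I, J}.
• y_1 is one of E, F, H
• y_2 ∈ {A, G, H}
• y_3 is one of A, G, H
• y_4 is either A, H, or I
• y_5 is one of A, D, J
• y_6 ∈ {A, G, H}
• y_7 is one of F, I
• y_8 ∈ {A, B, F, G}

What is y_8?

The 3 variables y_2, y_3, y_6 are confined to {A, G, H}, which locks those values in; drop them from y_1, y_4, y_5, y_8.
That leaves y_4 = I. Remove I from y_7.
y_7 must be F (only option left). Eliminate F elsewhere: y_1, y_8.
So y_8 = B.

B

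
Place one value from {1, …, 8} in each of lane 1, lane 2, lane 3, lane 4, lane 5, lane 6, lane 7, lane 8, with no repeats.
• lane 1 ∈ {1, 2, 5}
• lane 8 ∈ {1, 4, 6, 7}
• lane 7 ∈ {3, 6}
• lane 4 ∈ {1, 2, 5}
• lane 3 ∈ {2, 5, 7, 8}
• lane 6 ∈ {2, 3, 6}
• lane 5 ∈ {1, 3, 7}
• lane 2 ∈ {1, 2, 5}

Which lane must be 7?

The 8 variables together cover exactly {1, 2, 3, 4, 5, 6, 7, 8} — 8 values for 8 variables — and 4 appears only in lane 8's list, so lane 8 = 4.
Among the 7 still-open variables, 8 fits only lane 3 (and all 7 values in {1, 2, 3, 5, 6, 7, 8} must be used), so lane 3 = 8.
The 6 still-open variables together cover exactly {1, 2, 3, 5, 6, 7} — 6 values for 6 variables — and 7 appears only in lane 5's list, so lane 5 = 7.

lane 5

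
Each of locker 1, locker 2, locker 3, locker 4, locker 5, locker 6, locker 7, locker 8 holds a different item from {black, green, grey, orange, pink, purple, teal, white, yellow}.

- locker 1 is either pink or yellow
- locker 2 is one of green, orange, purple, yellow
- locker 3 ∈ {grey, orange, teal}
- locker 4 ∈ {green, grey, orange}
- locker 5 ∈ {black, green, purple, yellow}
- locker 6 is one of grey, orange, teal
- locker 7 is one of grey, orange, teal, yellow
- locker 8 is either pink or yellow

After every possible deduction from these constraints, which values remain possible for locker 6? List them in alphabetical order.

Among the 8 variables, black fits only locker 5 (and all 8 values in {black, green, grey, orange, pink, purple, teal, yellow} must be used), so locker 5 = black.
Among the 7 still-open variables, purple fits only locker 2 (and all 7 values in {green, grey, orange, pink, purple, teal, yellow} must be used), so locker 2 = purple.
Among the 6 still-open variables, green fits only locker 4 (and all 6 values in {green, grey, orange, pink, teal, yellow} must be used), so locker 4 = green.
locker 1 and locker 8 share exactly the 2 values {pink, yellow}; by pigeonhole those values go to them, so strike pink, yellow from locker 7.
No further eliminations apply; locker 6 can still be any of grey, orange, teal.

grey, orange, teal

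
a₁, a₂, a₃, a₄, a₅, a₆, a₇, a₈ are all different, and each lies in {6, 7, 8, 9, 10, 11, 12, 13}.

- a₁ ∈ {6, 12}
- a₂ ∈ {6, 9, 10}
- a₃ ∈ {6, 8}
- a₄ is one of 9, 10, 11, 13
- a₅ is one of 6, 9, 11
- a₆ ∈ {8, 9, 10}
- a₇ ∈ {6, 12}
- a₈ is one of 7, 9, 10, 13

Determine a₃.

The 8 variables draw from only 8 values {6, 7, 8, 9, 10, 11, 12, 13}, so each is used; only a₈ can be 7, hence a₈ = 7.
Among the 7 still-open variables, 13 fits only a₄ (and all 7 values in {6, 8, 9, 10, 11, 12, 13} must be used), so a₄ = 13.
The 6 still-open variables together cover exactly {6, 8, 9, 10, 11, 12} — 6 values for 6 variables — and 11 appears only in a₅'s list, so a₅ = 11.
a₁ and a₇ between them cover only {6, 12} — a naked pair. Remove those values from a₂, a₃.
So a₃ = 8.

8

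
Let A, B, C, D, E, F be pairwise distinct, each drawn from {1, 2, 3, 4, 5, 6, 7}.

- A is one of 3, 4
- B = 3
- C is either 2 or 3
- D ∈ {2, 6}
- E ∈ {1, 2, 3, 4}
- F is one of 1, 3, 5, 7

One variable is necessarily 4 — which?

A

B must be 3 (only option left). Strike 3 from A, C, E, F.
So 4 goes to A.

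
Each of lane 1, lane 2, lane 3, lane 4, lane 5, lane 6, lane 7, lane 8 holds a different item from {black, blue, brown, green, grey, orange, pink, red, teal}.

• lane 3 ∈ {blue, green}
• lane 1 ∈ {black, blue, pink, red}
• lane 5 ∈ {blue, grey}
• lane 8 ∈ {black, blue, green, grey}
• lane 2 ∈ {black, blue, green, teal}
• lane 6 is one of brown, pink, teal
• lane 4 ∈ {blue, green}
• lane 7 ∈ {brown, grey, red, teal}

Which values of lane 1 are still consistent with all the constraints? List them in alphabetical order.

pink, red

lane 3 and lane 4 between them cover only {blue, green} — a naked pair. Remove those values from lane 1, lane 2, lane 5, lane 8.
That leaves lane 5 = grey. Eliminate grey elsewhere: lane 7, lane 8.
lane 8 must be black (only option left). Strike black from lane 1, lane 2.
lane 2 must be teal (only option left). Strike teal from lane 6, lane 7.
No further eliminations apply; lane 1 can still be any of pink, red.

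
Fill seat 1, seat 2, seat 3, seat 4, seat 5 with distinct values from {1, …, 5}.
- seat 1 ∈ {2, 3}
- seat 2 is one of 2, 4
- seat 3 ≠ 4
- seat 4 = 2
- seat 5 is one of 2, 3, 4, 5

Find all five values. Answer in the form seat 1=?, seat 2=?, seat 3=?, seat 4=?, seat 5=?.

seat 1=3, seat 2=4, seat 3=1, seat 4=2, seat 5=5

seat 4 has just one choice, so seat 4 = 2. Eliminate 2 elsewhere: seat 1, seat 2, seat 3, seat 5.
That leaves seat 1 = 3. Remove 3 from seat 3, seat 5.
seat 2's domain is down to {4}, so seat 2 = 4. So seat 5 can't be 4.
seat 5 must be 5 (only option left). Remove 5 from seat 3.
seat 3 has just one choice, so seat 3 = 1.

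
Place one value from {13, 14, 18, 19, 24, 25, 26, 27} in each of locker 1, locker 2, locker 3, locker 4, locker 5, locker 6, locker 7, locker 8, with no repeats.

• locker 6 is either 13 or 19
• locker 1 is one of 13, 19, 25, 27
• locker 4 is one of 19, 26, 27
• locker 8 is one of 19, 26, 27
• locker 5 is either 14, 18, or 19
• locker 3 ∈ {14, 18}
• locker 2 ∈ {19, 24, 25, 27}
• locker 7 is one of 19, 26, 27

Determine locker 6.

The 8 variables together cover exactly {13, 14, 18, 19, 24, 25, 26, 27} — 8 values for 8 variables — and 24 appears only in locker 2's list, so locker 2 = 24.
The 7 still-open variables draw from only 7 values {13, 14, 18, 19, 25, 26, 27}, so each is used; only locker 1 can be 25, hence locker 1 = 25.
The 6 still-open variables together cover exactly {13, 14, 18, 19, 26, 27} — 6 values for 6 variables — and 13 appears only in locker 6's list, so locker 6 = 13.

13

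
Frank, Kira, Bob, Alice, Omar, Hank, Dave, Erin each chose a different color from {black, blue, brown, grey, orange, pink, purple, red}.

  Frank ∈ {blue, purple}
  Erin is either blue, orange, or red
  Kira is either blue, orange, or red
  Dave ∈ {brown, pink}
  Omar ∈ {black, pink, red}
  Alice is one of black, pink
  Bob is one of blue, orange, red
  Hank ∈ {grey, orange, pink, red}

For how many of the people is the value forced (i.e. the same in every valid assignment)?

Among the 8 variables, brown fits only Dave (and all 8 values in {black, blue, brown, grey, orange, pink, purple, red} must be used), so Dave = brown.
Among the 7 still-open variables, grey fits only Hank (and all 7 values in {black, blue, grey, orange, pink, purple, red} must be used), so Hank = grey.
The 6 still-open variables together cover exactly {black, blue, orange, pink, purple, red} — 6 values for 6 variables — and purple appears only in Frank's list, so Frank = purple.
Kira, Bob, Erin share exactly the 3 values {blue, orange, red}; by pigeonhole those values go to them, so strike blue, orange, red from Omar.
Determined: Frank=purple, Hank=grey, Dave=brown. The other people each still have more than one consistent value. That makes 3.

3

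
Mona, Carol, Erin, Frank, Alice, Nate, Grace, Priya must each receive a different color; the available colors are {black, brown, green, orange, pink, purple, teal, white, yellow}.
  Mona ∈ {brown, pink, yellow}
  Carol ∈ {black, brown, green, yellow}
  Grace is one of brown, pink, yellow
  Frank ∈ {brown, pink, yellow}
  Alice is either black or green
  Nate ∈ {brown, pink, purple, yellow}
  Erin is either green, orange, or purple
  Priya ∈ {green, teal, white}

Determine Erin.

Mona, Frank, Grace share exactly the 3 values {brown, pink, yellow}; by pigeonhole those values go to them, so strike brown, pink, yellow from Carol, Nate.
That leaves Nate = purple. Remove purple from Erin.
The 2 variables Carol and Alice are confined to {black, green}, which locks those values in; drop them from Erin, Priya.
So Erin = orange.

orange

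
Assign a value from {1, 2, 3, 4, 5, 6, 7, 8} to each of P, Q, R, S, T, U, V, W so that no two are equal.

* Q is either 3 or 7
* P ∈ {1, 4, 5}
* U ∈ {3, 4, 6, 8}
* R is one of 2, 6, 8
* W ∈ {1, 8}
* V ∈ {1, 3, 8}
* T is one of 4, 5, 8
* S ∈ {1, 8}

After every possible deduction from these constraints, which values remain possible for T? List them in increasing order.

4, 5

The 8 variables draw from only 8 values {1, 2, 3, 4, 5, 6, 7, 8}, so each is used; only R can be 2, hence R = 2.
Among the 7 still-open variables, 6 fits only U (and all 7 values in {1, 3, 4, 5, 6, 7, 8} must be used), so U = 6.
Among the 6 still-open variables, 7 fits only Q (and all 6 values in {1, 3, 4, 5, 7, 8} must be used), so Q = 7.
The 5 still-open variables draw from only 5 values {1, 3, 4, 5, 8}, so each is used; only V can be 3, hence V = 3.
S and W share exactly the 2 values {1, 8}; by pigeonhole those values go to them, so strike 1, 8 from P, T.
No further eliminations apply; T can still be any of 4, 5.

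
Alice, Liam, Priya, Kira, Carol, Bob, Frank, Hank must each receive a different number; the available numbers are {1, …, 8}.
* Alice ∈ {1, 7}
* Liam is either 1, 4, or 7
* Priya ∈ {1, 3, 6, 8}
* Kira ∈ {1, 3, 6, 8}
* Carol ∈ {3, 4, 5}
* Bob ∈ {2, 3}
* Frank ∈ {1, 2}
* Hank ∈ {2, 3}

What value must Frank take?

1

The 8 variables draw from only 8 values {1, 2, 3, 4, 5, 6, 7, 8}, so each is used; only Carol can be 5, hence Carol = 5.
The 7 still-open variables draw from only 7 values {1, 2, 3, 4, 6, 7, 8}, so each is used; only Liam can be 4, hence Liam = 4.
The 6 still-open variables draw from only 6 values {1, 2, 3, 6, 7, 8}, so each is used; only Alice can be 7, hence Alice = 7.
Bob and Hank share exactly the 2 values {2, 3}; by pigeonhole those values go to them, so strike 2, 3 from Priya, Kira, Frank.
So Frank = 1.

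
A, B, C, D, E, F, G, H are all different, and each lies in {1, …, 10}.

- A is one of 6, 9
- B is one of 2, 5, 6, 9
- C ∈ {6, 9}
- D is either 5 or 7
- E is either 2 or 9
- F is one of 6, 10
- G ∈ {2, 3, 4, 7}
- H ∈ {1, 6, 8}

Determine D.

The 2 variables A and C are confined to {6, 9}, which locks those values in; drop them from B, E, F, H.
That leaves E = 2. Strike 2 from B, G.
F must be 10 (only option left).
B's domain is down to {5}, so B = 5. So D can't be 5.
So D = 7.

7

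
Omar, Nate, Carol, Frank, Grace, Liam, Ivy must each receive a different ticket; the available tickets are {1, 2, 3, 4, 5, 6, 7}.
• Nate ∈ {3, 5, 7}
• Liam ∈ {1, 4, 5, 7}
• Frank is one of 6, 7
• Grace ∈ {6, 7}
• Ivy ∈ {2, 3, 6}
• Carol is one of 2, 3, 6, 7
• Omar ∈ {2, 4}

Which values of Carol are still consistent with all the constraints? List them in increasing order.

The 7 variables draw from only 7 values {1, 2, 3, 4, 5, 6, 7}, so each is used; only Liam can be 1, hence Liam = 1.
The 6 still-open variables draw from only 6 values {2, 3, 4, 5, 6, 7}, so each is used; only Omar can be 4, hence Omar = 4.
Among the 5 still-open variables, 5 fits only Nate (and all 5 values in {2, 3, 5, 6, 7} must be used), so Nate = 5.
Frank and Grace share exactly the 2 values {6, 7}; by pigeonhole those values go to them, so strike 6, 7 from Carol, Ivy.
No further eliminations apply; Carol can still be any of 2, 3.

2, 3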